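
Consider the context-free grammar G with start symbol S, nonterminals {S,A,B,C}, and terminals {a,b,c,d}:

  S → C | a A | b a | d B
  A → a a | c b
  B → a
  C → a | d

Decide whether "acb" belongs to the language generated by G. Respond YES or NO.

CNF form of G:
  S -> T0 A | T2 T0 | T3 B | a | d
  A -> T0 T0 | T1 T2
  B -> a
  C -> a | d
  T0 -> a
  T1 -> c
  T2 -> b
  T3 -> d

CYK table (by increasing span):
  [0..0]={B,C,S,T0}  "a"  orig:{B,C,S}
  [1..1]={T1}  "c"  orig:{}
  [2..2]={T2}  "b"  orig:{}
  [0..1]=∅  "ac"
  [1..2]={A}  "cb"
  [0..2]={S}  "acb"

S ∈ T[0,2] ⇒ YES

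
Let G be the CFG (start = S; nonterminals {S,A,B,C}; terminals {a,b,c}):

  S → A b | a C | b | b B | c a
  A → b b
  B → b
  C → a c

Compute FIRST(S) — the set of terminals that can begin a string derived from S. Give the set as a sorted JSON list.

FIRST iteration:
iter 1:
  A via A→b b: +{b}
  B via B→b: +{b}
  C via C→a c: +{a}
  S via S→A b: +{b}
  S via S→a C: +{a}
  S via S→c a: +{c}
  S: {a,b,c}  A: {b}  B: {b}  C: {a}
iter 2: done
  S: {a,b,c}  A: {b}  B: {b}  C: {a}

FIRST(S) = ["a", "b", "c"]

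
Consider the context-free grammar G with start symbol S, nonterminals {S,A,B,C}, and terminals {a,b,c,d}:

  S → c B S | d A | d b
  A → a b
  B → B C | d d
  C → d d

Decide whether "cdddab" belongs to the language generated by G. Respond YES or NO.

CNF form of G:
  S -> T2 A | T2 T1 | T3 X4
  A -> T0 T1
  B -> B C | T2 T2
  C -> T2 T2
  T0 -> a
  T1 -> b
  T2 -> d
  T3 -> c
  X4 -> B S

Fill CYK table bottom-up:
  cell(0,0) c: {T3}  orig:{}
  cell(1,1) d: {T2}  orig:{}
  cell(2,2) d: {T2}  orig:{}
  cell(3,3) d: {T2}  orig:{}
  cell(4,4) a: {T0}  orig:{}
  cell(5,5) b: {T1}  orig:{}
  cell(0,1) cd: ∅
  cell(1,2) dd: {B,C}
  cell(2,3) dd: {B,C}
  cell(3,4) da: ∅
  cell(4,5) ab: {A}
  cell(0,2) cdd: ∅
  cell(1,3) ddd: ∅
  cell(2,4) dda: ∅
  cell(3,5) dab: {S}
  cell(0,3) cddd: ∅
  cell(1,4) ddda: ∅
  cell(2,5) ddab: ∅
  cell(0,4) cddda: ∅
  cell(1,5) dddab: {X4}  orig:{}
  cell(0,5) cdddab: {S}

S ∈ T[0,5] ⇒ YES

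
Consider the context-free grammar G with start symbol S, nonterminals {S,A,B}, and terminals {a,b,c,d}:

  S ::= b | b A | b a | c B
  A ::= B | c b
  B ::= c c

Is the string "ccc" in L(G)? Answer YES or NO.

Convert to CNF:
  S -> T0 B | T1 A | T1 T2 | b
  A -> T0 T0 | T0 T1
  B -> T0 T0
  T0 -> c
  T1 -> b
  T2 -> a

CYK table (by increasing span):
  cell(0,0) c: {T0}  orig:{}
  cell(1,1) c: {T0}  orig:{}
  cell(2,2) c: {T0}  orig:{}
  cell(0,1) cc: {A,B}
  cell(1,2) cc: {A,B}
  cell(0,2) ccc: {S}

S ∈ T[0,2] ⇒ YES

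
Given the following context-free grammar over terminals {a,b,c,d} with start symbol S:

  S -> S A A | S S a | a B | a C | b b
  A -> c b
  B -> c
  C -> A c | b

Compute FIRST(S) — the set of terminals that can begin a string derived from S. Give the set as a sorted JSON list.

FIRST iteration:
round 1:
  A via A→c b: +{c}
  B via B→c: +{c}
  C via C→A c: +{c}
  C via C→b: +{b}
  S via S→a B: +{a}
  S via S→b b: +{b}
  FIRST[S]={a,b}  FIRST[A]={c}  FIRST[B]={c}  FIRST[C]={b,c}
round 2: (stable)
  FIRST[S]={a,b}  FIRST[A]={c}  FIRST[B]={c}  FIRST[C]={b,c}

FIRST(S) = ["a", "b"]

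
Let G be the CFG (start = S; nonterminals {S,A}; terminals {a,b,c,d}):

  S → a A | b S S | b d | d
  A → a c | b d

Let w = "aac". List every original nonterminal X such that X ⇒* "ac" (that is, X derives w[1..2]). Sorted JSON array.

CNF form of G:
  S -> T0 A | T2 T3 | T2 X4 | d
  A -> T0 T1 | T2 T3
  T0 -> a
  T1 -> c
  T2 -> b
  T3 -> d
  X4 -> S S

Fill CYK table bottom-up (cells [i..j] with 1 ≤ i ≤ j ≤ 2 only):
  T[1,1] 'a' = {T0}  orig:{}
  T[2,2] 'c' = {T1}  orig:{}
  T[1,2] 'ac' = {A}

Original NTs in T[1,2] deriving "ac": ["A"]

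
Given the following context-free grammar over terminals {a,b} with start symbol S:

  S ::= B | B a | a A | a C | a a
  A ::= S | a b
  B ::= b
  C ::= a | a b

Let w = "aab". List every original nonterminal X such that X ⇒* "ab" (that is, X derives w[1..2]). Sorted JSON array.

Convert to CNF:
  S -> B T0 | T0 A | T0 C | T0 T0 | b
  A -> B T0 | T0 A | T0 C | T0 T0 | T0 T1 | b
  B -> b
  C -> T0 T1 | a
  T0 -> a
  T1 -> b

Fill CYK table bottom-up, restricted to cells inside w[1..2]:
  cell(1,1) a: {C,T0}  orig:{C}
  cell(2,2) b: {A,B,S,T1}  orig:{A,B,S}
  cell(1,2) ab: {A,C,S}

Original NTs in T[1,2] deriving "ab": ["A", "C", "S"]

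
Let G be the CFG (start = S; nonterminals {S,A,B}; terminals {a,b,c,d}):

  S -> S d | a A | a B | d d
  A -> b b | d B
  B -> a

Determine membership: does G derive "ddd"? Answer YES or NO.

Convert to CNF:
  S -> S T1 | T1 T1 | T2 A | T2 B
  A -> T0 T0 | T1 B
  B -> a
  T0 -> b
  T1 -> d
  T2 -> a

CYK table (by increasing span):
  T[0,0] 'd' = {T1}  orig:{}
  T[1,1] 'd' = {T1}  orig:{}
  T[2,2] 'd' = {T1}  orig:{}
  T[0,1] 'dd' = {S}
  T[1,2] 'dd' = {S}
  T[0,2] 'ddd' = {S}

S ∈ T[0,2] ⇒ YES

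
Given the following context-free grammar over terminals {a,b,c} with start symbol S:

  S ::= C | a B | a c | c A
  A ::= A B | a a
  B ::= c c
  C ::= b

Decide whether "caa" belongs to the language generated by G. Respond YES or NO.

Convert to CNF:
  S -> T0 B | T0 T1 | T1 A | b
  A -> A B | T0 T0
  B -> T1 T1
  C -> b
  T0 -> a
  T1 -> c

CYK fill:
  cell(0,0) c: {T1}  orig:{}
  cell(1,1) a: {T0}  orig:{}
  cell(2,2) a: {T0}  orig:{}
  cell(0,1) ca: ∅
  cell(1,2) aa: {A}
  cell(0,2) caa: {S}

S ∈ T[0,2] ⇒ YES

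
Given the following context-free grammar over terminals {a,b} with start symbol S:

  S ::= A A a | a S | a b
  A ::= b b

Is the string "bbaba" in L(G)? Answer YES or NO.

Convert to CNF:
  S -> A X2 | T1 S | T1 T0
  A -> T0 T0
  T0 -> b
  T1 -> a
  X2 -> A T1

Fill CYK table bottom-up:
  [0..0]={T0}  "b"  orig:{}
  [1..1]={T0}  "b"  orig:{}
  [2..2]={T1}  "a"  orig:{}
  [3..3]={T0}  "b"  orig:{}
  [4..4]={T1}  "a"  orig:{}
  [0..1]={A}  "bb"
  [1..2]=∅  "ba"
  [2..3]={S}  "ab"
  [3..4]=∅  "ba"
  [0..2]={X2}  "bba"  orig:{}
  [1..3]=∅  "bab"
  [2..4]=∅  "aba"
  [0..3]=∅  "bbab"
  [1..4]=∅  "baba"
  [0..4]=∅  "bbaba"

S ∉ T[0,4] ⇒ NO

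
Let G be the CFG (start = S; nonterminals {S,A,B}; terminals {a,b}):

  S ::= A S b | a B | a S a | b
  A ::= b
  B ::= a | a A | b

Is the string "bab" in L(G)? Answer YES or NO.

CNF form of G:
  S -> A X2 | T0 B | T0 X3 | b
  A -> b
  B -> T0 A | a | b
  T0 -> a
  T1 -> b
  X2 -> S T1
  X3 -> S T0

CYK fill:
  [0..0]={A,B,S,T1}  "b"  orig:{A,B,S}
  [1..1]={B,T0}  "a"  orig:{B}
  [2..2]={A,B,S,T1}  "b"  orig:{A,B,S}
  [0..1]={X3}  "ba"  orig:{}
  [1..2]={B,S}  "ab"
  [0..2]=∅  "bab"

S ∉ T[0,2] ⇒ NO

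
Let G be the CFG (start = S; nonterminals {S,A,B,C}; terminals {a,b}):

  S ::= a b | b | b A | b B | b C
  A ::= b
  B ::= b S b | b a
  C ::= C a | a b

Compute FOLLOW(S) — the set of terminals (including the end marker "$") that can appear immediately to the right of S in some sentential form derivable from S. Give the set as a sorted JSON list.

Compute FIRST by fixpoint:
round 1:
  A via A→b: +{b}
  B via B→b S b: +{b}
  C via C→a b: +{a}
  S via S→a b: +{a}
  S via S→b: +{b}
  FIRST(S)={a,b}  FIRST(A)={b}  FIRST(B)={b}  FIRST(C)={a}
round 2: (stable)
  FIRST(S)={a,b}  FIRST(A)={b}  FIRST(B)={b}  FIRST(C)={a}

Compute FOLLOW by fixpoint:
initialize: $ ∈ FOLLOW(S)
pass 1:
  B→b S b: FOLLOW(S) ⊇ FIRST(b) = {b}; new: +{b}
  C→C a: FOLLOW(C) ⊇ FIRST(a) = {a}; new: +{a}
  S→b A: FOLLOW(A) ⊇ FOLLOW(S) ⊇ {$,b}; new: +{$,b}
  S→b B: FOLLOW(B) ⊇ FOLLOW(S) ⊇ {$,b}; new: +{$,b}
  S→b C: FOLLOW(C) ⊇ FOLLOW(S) ⊇ {$,b}; new: +{$,b}
  S: {$,b}  A: {$,b}  B: {$,b}  C: {$,a,b}
pass 2: (no change)
  S: {$,b}  A: {$,b}  B: {$,b}  C: {$,a,b}

FOLLOW(S) = ["$", "b"]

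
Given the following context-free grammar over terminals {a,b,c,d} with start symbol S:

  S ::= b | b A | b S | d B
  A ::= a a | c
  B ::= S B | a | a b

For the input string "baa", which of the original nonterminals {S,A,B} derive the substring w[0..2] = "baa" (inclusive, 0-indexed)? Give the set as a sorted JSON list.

Convert to CNF:
  S -> T1 A | T1 S | T2 B | b
  A -> T0 T0 | c
  B -> S B | T0 T1 | a
  T0 -> a
  T1 -> b
  T2 -> d

CYK fill (cells [i..j] with 0 ≤ i ≤ j ≤ 2 only):
  cell(0,0) b: {S,T1}  orig:{S}
  cell(1,1) a: {B,T0}  orig:{B}
  cell(2,2) a: {B,T0}  orig:{B}
  cell(0,1) ba: {B}
  cell(1,2) aa: {A}
  cell(0,2) baa: {S}

Original NTs in T[0,2] deriving "baa": ["S"]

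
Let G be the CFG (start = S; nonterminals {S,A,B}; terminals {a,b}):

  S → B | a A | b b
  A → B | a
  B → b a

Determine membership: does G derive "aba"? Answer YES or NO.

CNF form of G:
  S -> T0 T0 | T0 T1 | T1 A
  A -> T0 T1 | a
  B -> T0 T1
  T0 -> b
  T1 -> a

Fill CYK table bottom-up:
  cell(0,0) a: {A,T1}  orig:{A}
  cell(1,1) b: {T0}  orig:{}
  cell(2,2) a: {A,T1}  orig:{A}
  cell(0,1) ab: ∅
  cell(1,2) ba: {A,B,S}
  cell(0,2) aba: {S}

S ∈ T[0,2] ⇒ YES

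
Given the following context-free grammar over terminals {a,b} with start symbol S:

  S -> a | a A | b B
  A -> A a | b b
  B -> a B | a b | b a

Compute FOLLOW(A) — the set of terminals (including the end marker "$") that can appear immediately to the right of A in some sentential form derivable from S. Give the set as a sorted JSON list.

FIRST sets, iterate to fixpoint:
pass 1:
  A via A→b b: +{b}
  B via B→a B: +{a}
  B via B→b a: +{b}
  S via S→a: +{a}
  S via S→b B: +{b}
  S: {a,b}  A: {b}  B: {a,b}
pass 2: (stable)
  S: {a,b}  A: {b}  B: {a,b}

Compute FOLLOW by fixpoint:
FOLLOW(S) := {$}
pass 1:
  A→A a: FOLLOW(A) ⊇ FIRST(a) = {a}; new: +{a}
  S→a A: FOLLOW(A) ⊇ FOLLOW(S) ⊇ {$}; new: +{$}
  S→b B: FOLLOW(B) ⊇ FOLLOW(S) ⊇ {$}; new: +{$}
  S: {$}  A: {$,a}  B: {$}
pass 2: (no change)
  S: {$}  A: {$,a}  B: {$}

FOLLOW(A) = ["$", "a"]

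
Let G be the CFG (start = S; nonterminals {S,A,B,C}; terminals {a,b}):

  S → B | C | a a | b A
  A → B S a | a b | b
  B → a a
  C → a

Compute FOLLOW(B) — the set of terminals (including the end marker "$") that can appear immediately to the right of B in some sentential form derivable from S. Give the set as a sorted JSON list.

Compute FIRST by fixpoint:
iter 1:
  A via A→a b: +{a}
  A via A→b: +{b}
  B via B→a a: +{a}
  C via C→a: +{a}
  S via S→B: +{a}
  S via S→b A: +{b}
  FIRST[S]={a,b}  FIRST[A]={a,b}  FIRST[B]={a}  FIRST[C]={a}
iter 2: (stable)
  FIRST[S]={a,b}  FIRST[A]={a,b}  FIRST[B]={a}  FIRST[C]={a}

Compute FOLLOW by fixpoint:
FOLLOW(S) := {$}
[1]
  A→B S a: FOLLOW(B) ⊇ FIRST(S) = {a,b}; new: +{a,b}
  A→B S a: FOLLOW(S) ⊇ FIRST(a) = {a}; new: +{a}
  S→B: FOLLOW(B) ⊇ FOLLOW(S) ⊇ {$,a}; new: +{$}
  S→C: FOLLOW(C) ⊇ FOLLOW(S) ⊇ {$,a}; new: +{$,a}
  S→b A: FOLLOW(A) ⊇ FOLLOW(S) ⊇ {$,a}; new: +{$,a}
  FOLLOW(S)={$,a}  FOLLOW(A)={$,a}  FOLLOW(B)={$,a,b}  FOLLOW(C)={$,a}
[2] done
  FOLLOW(S)={$,a}  FOLLOW(A)={$,a}  FOLLOW(B)={$,a,b}  FOLLOW(C)={$,a}

FOLLOW(B) = ["$", "a", "b"]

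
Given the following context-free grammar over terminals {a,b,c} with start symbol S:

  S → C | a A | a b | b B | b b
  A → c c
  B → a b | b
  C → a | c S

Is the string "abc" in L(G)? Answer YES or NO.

CNF form of G:
  S -> T0 S | T1 A | T1 T2 | T2 B | T2 T2 | a
  A -> T0 T0
  B -> T1 T2 | b
  C -> T0 S | a
  T0 -> c
  T1 -> a
  T2 -> b

Fill CYK table bottom-up:
  T[0,0] 'a' = {C,S,T1}  orig:{C,S}
  T[1,1] 'b' = {B,T2}  orig:{B}
  T[2,2] 'c' = {T0}  orig:{}
  T[0,1] 'ab' = {B,S}
  T[1,2] 'bc' = ∅
  T[0,2] 'abc' = ∅

S ∉ T[0,2] ⇒ NO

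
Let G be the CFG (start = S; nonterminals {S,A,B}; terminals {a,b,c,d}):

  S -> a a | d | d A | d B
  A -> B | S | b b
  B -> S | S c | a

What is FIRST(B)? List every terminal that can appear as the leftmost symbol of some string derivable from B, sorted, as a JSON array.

FIRST sets, iterate to fixpoint:
iter 1:
  A via A→b b: +{b}
  B via B→a: +{a}
  S via S→a a: +{a}
  S via S→d: +{d}
  S: {a,d}  A: {b}  B: {a}
iter 2:
  A via A→B: +{a}
  A via A→S: +{d}
  B via B→S: +{d}
  S: {a,d}  A: {a,b,d}  B: {a,d}
iter 3: (stable)
  S: {a,d}  A: {a,b,d}  B: {a,d}

FIRST(B) = ["a", "d"]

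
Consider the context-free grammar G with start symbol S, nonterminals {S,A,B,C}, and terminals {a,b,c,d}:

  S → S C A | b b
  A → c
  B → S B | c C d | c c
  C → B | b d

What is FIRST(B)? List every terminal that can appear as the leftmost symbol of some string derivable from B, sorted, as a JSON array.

Compute FIRST by fixpoint:
round 1:
  A via A→c: +{c}
  B via B→c C d: +{c}
  C via C→B: +{c}
  C via C→b d: +{b}
  S via S→b b: +{b}
  S: {b}  A: {c}  B: {c}  C: {b,c}
round 2:
  B via B→S B: +{b}
  S: {b}  A: {c}  B: {b,c}  C: {b,c}
round 3: (stable)
  S: {b}  A: {c}  B: {b,c}  C: {b,c}

FIRST(B) = ["b", "c"]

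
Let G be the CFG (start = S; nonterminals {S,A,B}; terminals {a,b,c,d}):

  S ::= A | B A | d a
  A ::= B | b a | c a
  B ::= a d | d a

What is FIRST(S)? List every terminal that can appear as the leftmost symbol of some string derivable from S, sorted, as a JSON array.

FIRST sets, iterate to fixpoint:
round 1:
  A via A→b a: +{b}
  A via A→c a: +{c}
  B via B→a d: +{a}
  B via B→d a: +{d}
  S via S→A: +{b,c}
  S via S→B A: +{a,d}
  FIRST(S)={a,b,c,d}  FIRST(A)={b,c}  FIRST(B)={a,d}
round 2:
  A via A→B: +{a,d}
  FIRST(S)={a,b,c,d}  FIRST(A)={a,b,c,d}  FIRST(B)={a,d}
round 3: — fixpoint
  FIRST(S)={a,b,c,d}  FIRST(A)={a,b,c,d}  FIRST(B)={a,d}

FIRST(S) = ["a", "b", "c", "d"]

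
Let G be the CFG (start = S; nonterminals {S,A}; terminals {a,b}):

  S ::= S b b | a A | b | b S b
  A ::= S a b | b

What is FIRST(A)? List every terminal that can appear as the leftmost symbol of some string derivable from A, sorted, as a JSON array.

FIRST iteration:
[1]
  A via A→b: +{b}
  S via S→a A: +{a}
  S via S→b: +{b}
  S: {a,b}  A: {b}
[2]
  A via A→S a b: +{a}
  S: {a,b}  A: {a,b}
[3] (stable)
  S: {a,b}  A: {a,b}

FIRST(A) = ["a", "b"]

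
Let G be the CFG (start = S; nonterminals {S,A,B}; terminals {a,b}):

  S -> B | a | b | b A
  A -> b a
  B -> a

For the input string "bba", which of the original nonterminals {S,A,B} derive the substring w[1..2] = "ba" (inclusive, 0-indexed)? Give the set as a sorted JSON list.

CNF form of G:
  S -> T0 A | a | b
  A -> T0 T1
  B -> a
  T0 -> b
  T1 -> a

Fill CYK table bottom-up (cells [i..j] with 1 ≤ i ≤ j ≤ 2 only):
  [1..1]={S,T0}  "b"  orig:{S}
  [2..2]={B,S,T1}  "a"  orig:{B,S}
  [1..2]={A}  "ba"

Original NTs in T[1,2] deriving "ba": ["A"]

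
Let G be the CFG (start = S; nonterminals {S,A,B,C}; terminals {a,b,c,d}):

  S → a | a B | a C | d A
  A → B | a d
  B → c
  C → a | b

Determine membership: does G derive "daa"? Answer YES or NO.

CNF form of G:
  S -> T0 B | T0 C | T1 A | a
  A -> T0 T1 | c
  B -> c
  C -> a | b
  T0 -> a
  T1 -> d

CYK table (by increasing span):
  T[0,0] 'd' = {T1}  orig:{}
  T[1,1] 'a' = {C,S,T0}  orig:{C,S}
  T[2,2] 'a' = {C,S,T0}  orig:{C,S}
  T[0,1] 'da' = ∅
  T[1,2] 'aa' = {S}
  T[0,2] 'daa' = ∅

S ∉ T[0,2] ⇒ NO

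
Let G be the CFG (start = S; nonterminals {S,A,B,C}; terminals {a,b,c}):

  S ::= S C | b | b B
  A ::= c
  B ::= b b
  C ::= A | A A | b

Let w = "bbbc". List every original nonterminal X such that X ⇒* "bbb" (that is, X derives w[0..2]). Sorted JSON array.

Convert to CNF:
  S -> S C | T0 B | b
  A -> c
  B -> T0 T0
  C -> A A | b | c
  T0 -> b

CYK fill, restricted to cells inside w[0..2]:
  T[0,0] 'b' = {C,S,T0}  orig:{C,S}
  T[1,1] 'b' = {C,S,T0}  orig:{C,S}
  T[2,2] 'b' = {C,S,T0}  orig:{C,S}
  T[0,1] 'bb' = {B,S}
  T[1,2] 'bb' = {B,S}
  T[0,2] 'bbb' = {S}

Original NTs in T[0,2] deriving "bbb": ["S"]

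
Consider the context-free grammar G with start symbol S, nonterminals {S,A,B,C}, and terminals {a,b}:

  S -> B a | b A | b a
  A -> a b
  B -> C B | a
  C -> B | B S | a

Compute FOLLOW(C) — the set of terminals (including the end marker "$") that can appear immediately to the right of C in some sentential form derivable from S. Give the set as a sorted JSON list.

FIRST iteration:
round 1:
  A via A→a b: +{a}
  B via B→a: +{a}
  C via C→B: +{a}
  S via S→B a: +{a}
  S via S→b A: +{b}
  S: {a,b}  A: {a}  B: {a}  C: {a}
round 2: (no change)
  S: {a,b}  A: {a}  B: {a}  C: {a}

FOLLOW sets:
seed FOLLOW(S) with $
pass 1:
  B→C B: FOLLOW(C) ⊇ FIRST(B) = {a}; new: +{a}
  C→B: FOLLOW(B) ⊇ FOLLOW(C) ⊇ {a}; new: +{a}
  C→B S: FOLLOW(B) ⊇ FIRST(S) = {a,b}; new: +{b}
  C→B S: FOLLOW(S) ⊇ FOLLOW(C) ⊇ {a}; new: +{a}
  S→b A: FOLLOW(A) ⊇ FOLLOW(S) ⊇ {$,a}; new: +{$,a}
  FOLLOW(S)={$,a}  FOLLOW(A)={$,a}  FOLLOW(B)={a,b}  FOLLOW(C)={a}
pass 2: — fixpoint
  FOLLOW(S)={$,a}  FOLLOW(A)={$,a}  FOLLOW(B)={a,b}  FOLLOW(C)={a}

FOLLOW(C) = ["a"]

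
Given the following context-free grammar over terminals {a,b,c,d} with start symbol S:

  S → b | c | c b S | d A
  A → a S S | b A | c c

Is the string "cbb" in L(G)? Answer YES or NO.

Convert to CNF:
  S -> T2 X5 | T3 A | b | c
  A -> T0 X4 | T1 A | T2 T2
  T0 -> a
  T1 -> b
  T2 -> c
  T3 -> d
  X4 -> S S
  X5 -> T1 S

CYK fill:
  cell(0,0) c: {S,T2}  orig:{S}
  cell(1,1) b: {S,T1}  orig:{S}
  cell(2,2) b: {S,T1}  orig:{S}
  cell(0,1) cb: {X4}  orig:{}
  cell(1,2) bb: {X4,X5}  orig:{}
  cell(0,2) cbb: {S}

S ∈ T[0,2] ⇒ YES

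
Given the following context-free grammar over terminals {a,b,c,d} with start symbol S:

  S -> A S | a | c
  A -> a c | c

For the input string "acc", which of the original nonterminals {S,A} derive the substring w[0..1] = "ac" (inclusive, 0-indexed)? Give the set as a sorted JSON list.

Convert to CNF:
  S -> A S | a | c
  A -> T0 T1 | c
  T0 -> a
  T1 -> c

CYK table (by increasing span), restricted to cells inside w[0..1]:
  cell(0,0) a: {S,T0}  orig:{S}
  cell(1,1) c: {A,S,T1}  orig:{A,S}
  cell(0,1) ac: {A}

Original NTs in T[0,1] deriving "ac": ["A"]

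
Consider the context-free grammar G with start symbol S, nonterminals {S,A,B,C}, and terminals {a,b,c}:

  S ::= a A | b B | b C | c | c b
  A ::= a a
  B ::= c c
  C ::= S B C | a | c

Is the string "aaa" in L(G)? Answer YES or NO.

CNF form of G:
  S -> T0 A | T1 T2 | T2 B | T2 C | c
  A -> T0 T0
  B -> T1 T1
  C -> S X3 | a | c
  T0 -> a
  T1 -> c
  T2 -> b
  X3 -> B C

CYK table (by increasing span):
  T[0,0] 'a' = {C,T0}  orig:{C}
  T[1,1] 'a' = {C,T0}  orig:{C}
  T[2,2] 'a' = {C,T0}  orig:{C}
  T[0,1] 'aa' = {A}
  T[1,2] 'aa' = {A}
  T[0,2] 'aaa' = {S}

S ∈ T[0,2] ⇒ YES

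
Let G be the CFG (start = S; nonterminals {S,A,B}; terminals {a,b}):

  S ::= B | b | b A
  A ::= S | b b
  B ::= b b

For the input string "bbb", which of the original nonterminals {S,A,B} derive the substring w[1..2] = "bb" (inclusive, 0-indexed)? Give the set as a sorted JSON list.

CNF form of G:
  S -> T0 A | T0 T0 | b
  A -> T0 A | T0 T0 | b
  B -> T0 T0
  T0 -> b

CYK table (by increasing span) (cells [i..j] with 1 ≤ i ≤ j ≤ 2 only):
  cell(1,1) b: {A,S,T0}  orig:{A,S}
  cell(2,2) b: {A,S,T0}  orig:{A,S}
  cell(1,2) bb: {A,B,S}

Original NTs in T[1,2] deriving "bb": ["A", "B", "S"]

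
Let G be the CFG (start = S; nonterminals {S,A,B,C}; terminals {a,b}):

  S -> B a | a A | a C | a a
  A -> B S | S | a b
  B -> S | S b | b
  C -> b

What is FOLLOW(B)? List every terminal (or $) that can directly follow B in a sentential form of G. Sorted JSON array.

FIRST sets, iterate to fixpoint:
iter 1:
  A via A→a b: +{a}
  B via B→b: +{b}
  C via C→b: +{b}
  S via S→B a: +{b}
  S via S→a A: +{a}
  FIRST(S)={a,b}  FIRST(A)={a}  FIRST(B)={b}  FIRST(C)={b}
iter 2:
  A via A→B S: +{b}
  B via B→S: +{a}
  FIRST(S)={a,b}  FIRST(A)={a,b}  FIRST(B)={a,b}  FIRST(C)={b}
iter 3: (no change)
  FIRST(S)={a,b}  FIRST(A)={a,b}  FIRST(B)={a,b}  FIRST(C)={b}

Compute FOLLOW by fixpoint:
seed FOLLOW(S) with $
round 1:
  A→B S: FOLLOW(B) ⊇ FIRST(S) = {a,b}; new: +{a,b}
  B→S: FOLLOW(S) ⊇ FOLLOW(B) ⊇ {a,b}; new: +{a,b}
  S→a A: FOLLOW(A) ⊇ FOLLOW(S) ⊇ {$,a,b}; new: +{$,a,b}
  S→a C: FOLLOW(C) ⊇ FOLLOW(S) ⊇ {$,a,b}; new: +{$,a,b}
  S: {$,a,b}  A: {$,a,b}  B: {a,b}  C: {$,a,b}
round 2: (stable)
  S: {$,a,b}  A: {$,a,b}  B: {a,b}  C: {$,a,b}

FOLLOW(B) = ["a", "b"]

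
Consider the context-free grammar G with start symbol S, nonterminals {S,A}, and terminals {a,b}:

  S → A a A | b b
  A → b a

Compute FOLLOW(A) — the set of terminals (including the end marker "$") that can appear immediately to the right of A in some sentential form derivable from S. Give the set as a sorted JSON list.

Compute FIRST by fixpoint:
pass 1:
  A via A→b a: +{b}
  S via S→A a A: +{b}
  FIRST[S]={b}  FIRST[A]={b}
pass 2: (no change)
  FIRST[S]={b}  FIRST[A]={b}

Compute FOLLOW by fixpoint:
FOLLOW(S) := {$}
round 1:
  S→A a A: FOLLOW(A) ⊇ FIRST(a) = {a}; new: +{a}
  S→A a A: FOLLOW(A) ⊇ FOLLOW(S) ⊇ {$}; new: +{$}
  S: {$}  A: {$,a}
round 2: (no change)
  S: {$}  A: {$,a}

FOLLOW(A) = ["$", "a"]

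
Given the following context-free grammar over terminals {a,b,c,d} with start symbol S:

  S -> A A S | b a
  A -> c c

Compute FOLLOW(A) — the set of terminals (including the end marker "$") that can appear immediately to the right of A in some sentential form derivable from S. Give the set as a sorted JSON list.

FIRST sets, iterate to fixpoint:
iter 1:
  A via A→c c: +{c}
  S via S→A A S: +{c}
  S via S→b a: +{b}
  S: {b,c}  A: {c}
iter 2: (no change)
  S: {b,c}  A: {c}

Compute FOLLOW by fixpoint:
initialize: $ ∈ FOLLOW(S)
iter 1:
  S→A A S: FOLLOW(A) ⊇ FIRST(A) = {c}; new: +{c}
  S→A A S: FOLLOW(A) ⊇ FIRST(S) = {b,c}; new: +{b}
  FOLLOW(S)={$}  FOLLOW(A)={b,c}
iter 2: (stable)
  FOLLOW(S)={$}  FOLLOW(A)={b,c}

FOLLOW(A) = ["b", "c"]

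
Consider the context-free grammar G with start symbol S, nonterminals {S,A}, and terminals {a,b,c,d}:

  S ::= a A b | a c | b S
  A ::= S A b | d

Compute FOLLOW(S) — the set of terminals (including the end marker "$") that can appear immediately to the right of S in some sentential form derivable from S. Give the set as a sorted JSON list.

Compute FIRST by fixpoint:
round 1:
  A via A→d: +{d}
  S via S→a A b: +{a}
  S via S→b S: +{b}
  FIRST(S)={a,b}  FIRST(A)={d}
round 2:
  A via A→S A b: +{a,b}
  FIRST(S)={a,b}  FIRST(A)={a,b,d}
round 3: (stable)
  FIRST(S)={a,b}  FIRST(A)={a,b,d}

FOLLOW iteration:
FOLLOW(S) := {$}
round 1:
  A→S A b: FOLLOW(S) ⊇ FIRST(A) = {a,b,d}; new: +{a,b,d}
  A→S A b: FOLLOW(A) ⊇ FIRST(b) = {b}; new: +{b}
  S: {$,a,b,d}  A: {b}
round 2: — fixpoint
  S: {$,a,b,d}  A: {b}

FOLLOW(S) = ["$", "a", "b", "d"]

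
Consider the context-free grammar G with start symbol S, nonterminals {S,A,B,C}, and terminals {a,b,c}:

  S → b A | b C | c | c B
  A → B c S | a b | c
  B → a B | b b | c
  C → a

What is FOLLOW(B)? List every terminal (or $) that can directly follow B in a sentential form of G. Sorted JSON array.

FIRST sets, iterate to fixpoint:
pass 1:
  A via A→a b: +{a}
  A via A→c: +{c}
  B via B→a B: +{a}
  B via B→b b: +{b}
  B via B→c: +{c}
  C via C→a: +{a}
  S via S→b A: +{b}
  S via S→c: +{c}
  S: {b,c}  A: {a,c}  B: {a,b,c}  C: {a}
pass 2:
  A via A→B c S: +{b}
  S: {b,c}  A: {a,b,c}  B: {a,b,c}  C: {a}
pass 3: — fixpoint
  S: {b,c}  A: {a,b,c}  B: {a,b,c}  C: {a}

Compute FOLLOW by fixpoint:
seed FOLLOW(S) with $
iter 1:
  A→B c S: FOLLOW(B) ⊇ FIRST(c) = {c}; new: +{c}
  S→b A: FOLLOW(A) ⊇ FOLLOW(S) ⊇ {$}; new: +{$}
  S→b C: FOLLOW(C) ⊇ FOLLOW(S) ⊇ {$}; new: +{$}
  S→c B: FOLLOW(B) ⊇ FOLLOW(S) ⊇ {$}; new: +{$}
  FOLLOW(S)={$}  FOLLOW(A)={$}  FOLLOW(B)={$,c}  FOLLOW(C)={$}
iter 2: done
  FOLLOW(S)={$}  FOLLOW(A)={$}  FOLLOW(B)={$,c}  FOLLOW(C)={$}

FOLLOW(B) = ["$", "c"]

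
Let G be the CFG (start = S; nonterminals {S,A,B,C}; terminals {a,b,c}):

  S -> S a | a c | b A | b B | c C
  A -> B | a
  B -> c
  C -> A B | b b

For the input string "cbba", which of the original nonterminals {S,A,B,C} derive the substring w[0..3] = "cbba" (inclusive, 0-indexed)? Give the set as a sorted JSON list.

CNF form of G:
  S -> S T1 | T0 A | T0 B | T1 T2 | T2 C
  A -> a | c
  B -> c
  C -> A B | T0 T0
  T0 -> b
  T1 -> a
  T2 -> c

CYK table (by increasing span), restricted to cells inside w[0..3]:
  [0..0]={A,B,T2}  "c"  orig:{A,B}
  [1..1]={T0}  "b"  orig:{}
  [2..2]={T0}  "b"  orig:{}
  [3..3]={A,T1}  "a"  orig:{A}
  [0..1]=∅  "cb"
  [1..2]={C}  "bb"
  [2..3]={S}  "ba"
  [0..2]={S}  "cbb"
  [1..3]=∅  "bba"
  [0..3]={S}  "cbba"

Original NTs in T[0,3] deriving "cbba": ["S"]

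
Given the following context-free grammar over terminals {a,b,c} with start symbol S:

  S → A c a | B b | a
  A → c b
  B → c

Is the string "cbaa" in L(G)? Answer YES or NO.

Convert to CNF:
  S -> A X3 | B T1 | a
  A -> T0 T1
  B -> c
  T0 -> c
  T1 -> b
  T2 -> a
  X3 -> T0 T2

CYK fill:
  cell(0,0) c: {B,T0}  orig:{B}
  cell(1,1) b: {T1}  orig:{}
  cell(2,2) a: {S,T2}  orig:{S}
  cell(3,3) a: {S,T2}  orig:{S}
  cell(0,1) cb: {A,S}
  cell(1,2) ba: ∅
  cell(2,3) aa: ∅
  cell(0,2) cba: ∅
  cell(1,3) baa: ∅
  cell(0,3) cbaa: ∅

S ∉ T[0,3] ⇒ NO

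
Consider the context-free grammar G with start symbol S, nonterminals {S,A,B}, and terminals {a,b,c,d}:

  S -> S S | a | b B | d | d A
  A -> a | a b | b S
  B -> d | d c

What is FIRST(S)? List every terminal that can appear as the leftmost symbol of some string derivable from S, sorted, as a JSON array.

FIRST iteration:
[1]
  A via A→a: +{a}
  A via A→b S: +{b}
  B via B→d: +{d}
  S via S→a: +{a}
  S via S→b B: +{b}
  S via S→d: +{d}
  S: {a,b,d}  A: {a,b}  B: {d}
[2] — fixpoint
  S: {a,b,d}  A: {a,b}  B: {d}

FIRST(S) = ["a", "b", "d"]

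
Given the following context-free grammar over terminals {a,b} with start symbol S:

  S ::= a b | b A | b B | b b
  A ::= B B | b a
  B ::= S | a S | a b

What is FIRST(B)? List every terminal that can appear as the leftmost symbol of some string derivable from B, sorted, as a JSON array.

FIRST iteration:
pass 1:
  A via A→b a: +{b}
  B via B→a S: +{a}
  S via S→a b: +{a}
  S via S→b A: +{b}
  FIRST(S)={a,b}  FIRST(A)={b}  FIRST(B)={a}
pass 2:
  A via A→B B: +{a}
  B via B→S: +{b}
  FIRST(S)={a,b}  FIRST(A)={a,b}  FIRST(B)={a,b}
pass 3: — fixpoint
  FIRST(S)={a,b}  FIRST(A)={a,b}  FIRST(B)={a,b}

FIRST(B) = ["a", "b"]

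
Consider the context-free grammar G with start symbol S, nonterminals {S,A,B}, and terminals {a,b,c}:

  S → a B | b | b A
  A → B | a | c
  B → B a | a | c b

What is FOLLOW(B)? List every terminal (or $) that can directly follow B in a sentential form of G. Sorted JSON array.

Compute FIRST by fixpoint:
iter 1:
  A via A→a: +{a}
  A via A→c: +{c}
  B via B→a: +{a}
  B via B→c b: +{c}
  S via S→a B: +{a}
  S via S→b: +{b}
  S: {a,b}  A: {a,c}  B: {a,c}
iter 2: (no change)
  S: {a,b}  A: {a,c}  B: {a,c}

FOLLOW iteration:
initialize: $ ∈ FOLLOW(S)
round 1:
  B→B a: FOLLOW(B) ⊇ FIRST(a) = {a}; new: +{a}
  S→a B: FOLLOW(B) ⊇ FOLLOW(S) ⊇ {$}; new: +{$}
  S→b A: FOLLOW(A) ⊇ FOLLOW(S) ⊇ {$}; new: +{$}
  FOLLOW[S]={$}  FOLLOW[A]={$}  FOLLOW[B]={$,a}
round 2: (no change)
  FOLLOW[S]={$}  FOLLOW[A]={$}  FOLLOW[B]={$,a}

FOLLOW(B) = ["$", "a"]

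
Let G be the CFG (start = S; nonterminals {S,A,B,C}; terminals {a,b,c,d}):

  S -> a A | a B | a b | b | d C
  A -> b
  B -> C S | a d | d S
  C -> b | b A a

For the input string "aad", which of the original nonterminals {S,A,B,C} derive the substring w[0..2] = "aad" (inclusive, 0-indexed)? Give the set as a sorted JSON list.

Convert to CNF:
  S -> T0 A | T0 B | T0 T2 | T1 C | b
  A -> b
  B -> C S | T0 T1 | T1 S
  C -> T2 X3 | b
  T0 -> a
  T1 -> d
  T2 -> b
  X3 -> A T0

CYK table (by increasing span) — only the sub-triangle for w[0..2]:
  cell(0,0) a: {T0}  orig:{}
  cell(1,1) a: {T0}  orig:{}
  cell(2,2) d: {T1}  orig:{}
  cell(0,1) aa: ∅
  cell(1,2) ad: {B}
  cell(0,2) aad: {S}

Original NTs in T[0,2] deriving "aad": ["S"]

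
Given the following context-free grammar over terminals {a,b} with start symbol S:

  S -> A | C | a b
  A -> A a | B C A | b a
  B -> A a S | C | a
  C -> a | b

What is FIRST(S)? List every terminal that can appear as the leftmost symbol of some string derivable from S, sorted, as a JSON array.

FIRST iteration:
round 1:
  A via A→b a: +{b}
  B via B→A a S: +{b}
  B via B→a: +{a}
  C via C→a: +{a}
  C via C→b: +{b}
  S via S→A: +{b}
  S via S→C: +{a}
  FIRST(S)={a,b}  FIRST(A)={b}  FIRST(B)={a,b}  FIRST(C)={a,b}
round 2:
  A via A→B C A: +{a}
  FIRST(S)={a,b}  FIRST(A)={a,b}  FIRST(B)={a,b}  FIRST(C)={a,b}
round 3: — fixpoint
  FIRST(S)={a,b}  FIRST(A)={a,b}  FIRST(B)={a,b}  FIRST(C)={a,b}

FIRST(S) = ["a", "b"]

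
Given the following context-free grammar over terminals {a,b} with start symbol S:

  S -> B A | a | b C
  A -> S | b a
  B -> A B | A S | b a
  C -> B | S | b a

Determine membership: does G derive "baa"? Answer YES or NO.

CNF form of G:
  S -> B A | T0 C | a
  A -> B A | T0 C | T0 T1 | a
  B -> A B | A S | T0 T1
  C -> A B | A S | B A | T0 C | T0 T1 | a
  T0 -> b
  T1 -> a

CYK table (by increasing span):
  T[0,0] 'b' = {T0}  orig:{}
  T[1,1] 'a' = {A,C,S,T1}  orig:{A,C,S}
  T[2,2] 'a' = {A,C,S,T1}  orig:{A,C,S}
  T[0,1] 'ba' = {A,B,C,S}
  T[1,2] 'aa' = {B,C}
  T[0,2] 'baa' = {A,B,C,S}

S ∈ T[0,2] ⇒ YES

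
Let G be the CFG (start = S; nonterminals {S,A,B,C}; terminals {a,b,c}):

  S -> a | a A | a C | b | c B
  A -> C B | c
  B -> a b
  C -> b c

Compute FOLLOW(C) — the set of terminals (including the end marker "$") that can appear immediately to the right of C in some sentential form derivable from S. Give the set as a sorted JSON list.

Compute FIRST by fixpoint:
pass 1:
  A via A→c: +{c}
  B via B→a b: +{a}
  C via C→b c: +{b}
  S via S→a: +{a}
  S via S→b: +{b}
  S via S→c B: +{c}
  FIRST(S)={a,b,c}  FIRST(A)={c}  FIRST(B)={a}  FIRST(C)={b}
pass 2:
  A via A→C B: +{b}
  FIRST(S)={a,b,c}  FIRST(A)={b,c}  FIRST(B)={a}  FIRST(C)={b}
pass 3: — fixpoint
  FIRST(S)={a,b,c}  FIRST(A)={b,c}  FIRST(B)={a}  FIRST(C)={b}

FOLLOW sets:
seed FOLLOW(S) with $
[1]
  A→C B: FOLLOW(C) ⊇ FIRST(B) = {a}; new: +{a}
  S→a A: FOLLOW(A) ⊇ FOLLOW(S) ⊇ {$}; new: +{$}
  S→a C: FOLLOW(C) ⊇ FOLLOW(S) ⊇ {$}; new: +{$}
  S→c B: FOLLOW(B) ⊇ FOLLOW(S) ⊇ {$}; new: +{$}
  FOLLOW(S)={$}  FOLLOW(A)={$}  FOLLOW(B)={$}  FOLLOW(C)={$,a}
[2] — fixpoint
  FOLLOW(S)={$}  FOLLOW(A)={$}  FOLLOW(B)={$}  FOLLOW(C)={$,a}

FOLLOW(C) = ["$", "a"]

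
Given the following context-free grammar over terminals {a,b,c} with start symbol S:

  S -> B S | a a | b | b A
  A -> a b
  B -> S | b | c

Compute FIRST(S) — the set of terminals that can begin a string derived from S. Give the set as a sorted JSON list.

Compute FIRST by fixpoint:
pass 1:
  A via A→a b: +{a}
  B via B→b: +{b}
  B via B→c: +{c}
  S via S→B S: +{b,c}
  S via S→a a: +{a}
  FIRST(S)={a,b,c}  FIRST(A)={a}  FIRST(B)={b,c}
pass 2:
  B via B→S: +{a}
  FIRST(S)={a,b,c}  FIRST(A)={a}  FIRST(B)={a,b,c}
pass 3: done
  FIRST(S)={a,b,c}  FIRST(A)={a}  FIRST(B)={a,b,c}

FIRST(S) = ["a", "b", "c"]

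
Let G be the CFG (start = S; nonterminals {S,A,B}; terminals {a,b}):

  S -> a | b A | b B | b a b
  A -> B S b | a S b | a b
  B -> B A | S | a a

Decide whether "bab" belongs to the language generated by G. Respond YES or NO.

CNF form of G:
  S -> T0 A | T0 B | T0 X5 | a
  A -> B X2 | T1 T0 | T1 X3
  B -> B A | T0 A | T0 B | T0 X4 | T1 T1 | a
  T0 -> b
  T1 -> a
  X2 -> S T0
  X3 -> S T0
  X4 -> T1 T0
  X5 -> T1 T0

CYK fill:
  T[0,0] 'b' = {T0}  orig:{}
  T[1,1] 'a' = {B,S,T1}  orig:{B,S}
  T[2,2] 'b' = {T0}  orig:{}
  T[0,1] 'ba' = {B,S}
  T[1,2] 'ab' = {A,X2,X3,X4,X5}  orig:{A}
  T[0,2] 'bab' = {B,S,X2,X3}  orig:{B,S}

S ∈ T[0,2] ⇒ YES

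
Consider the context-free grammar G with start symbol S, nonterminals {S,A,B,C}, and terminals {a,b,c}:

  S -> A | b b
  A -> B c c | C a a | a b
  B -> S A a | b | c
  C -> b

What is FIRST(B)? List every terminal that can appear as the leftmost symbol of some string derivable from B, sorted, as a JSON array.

FIRST iteration:
pass 1:
  A via A→a b: +{a}
  B via B→b: +{b}
  B via B→c: +{c}
  C via C→b: +{b}
  S via S→A: +{a}
  S via S→b b: +{b}
  FIRST(S)={a,b}  FIRST(A)={a}  FIRST(B)={b,c}  FIRST(C)={b}
pass 2:
  A via A→B c c: +{b,c}
  B via B→S A a: +{a}
  S via S→A: +{c}
  FIRST(S)={a,b,c}  FIRST(A)={a,b,c}  FIRST(B)={a,b,c}  FIRST(C)={b}
pass 3: done
  FIRST(S)={a,b,c}  FIRST(A)={a,b,c}  FIRST(B)={a,b,c}  FIRST(C)={b}

FIRST(B) = ["a", "b", "c"]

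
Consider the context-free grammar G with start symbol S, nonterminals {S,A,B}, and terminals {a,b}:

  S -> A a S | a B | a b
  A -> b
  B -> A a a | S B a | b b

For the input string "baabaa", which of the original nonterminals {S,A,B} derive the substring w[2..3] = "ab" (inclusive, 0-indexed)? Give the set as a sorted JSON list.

CNF form of G:
  S -> A X4 | T0 B | T0 T1
  A -> b
  B -> A X2 | S X3 | T1 T1
  T0 -> a
  T1 -> b
  X2 -> T0 T0
  X3 -> B T0
  X4 -> T0 S

CYK fill, restricted to cells inside w[2..3]:
  T[2,2] 'a' = {T0}  orig:{}
  T[3,3] 'b' = {A,T1}  orig:{A}
  T[2,3] 'ab' = {S}

Original NTs in T[2,3] deriving "ab": ["S"]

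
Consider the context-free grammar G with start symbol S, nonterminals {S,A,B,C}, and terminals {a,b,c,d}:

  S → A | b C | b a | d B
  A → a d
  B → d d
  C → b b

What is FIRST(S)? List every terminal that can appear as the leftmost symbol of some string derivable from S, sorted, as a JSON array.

Compute FIRST by fixpoint:
round 1:
  A via A→a d: +{a}
  B via B→d d: +{d}
  C via C→b b: +{b}
  S via S→A: +{a}
  S via S→b C: +{b}
  S via S→d B: +{d}
  S: {a,b,d}  A: {a}  B: {d}  C: {b}
round 2: (no change)
  S: {a,b,d}  A: {a}  B: {d}  C: {b}

FIRST(S) = ["a", "b", "d"]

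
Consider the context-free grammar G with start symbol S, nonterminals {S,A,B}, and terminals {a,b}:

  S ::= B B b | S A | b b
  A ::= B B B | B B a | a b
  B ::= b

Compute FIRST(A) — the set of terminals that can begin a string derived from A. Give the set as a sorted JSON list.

Compute FIRST by fixpoint:
[1]
  A via A→a b: +{a}
  B via B→b: +{b}
  S via S→B B b: +{b}
  S: {b}  A: {a}  B: {b}
[2]
  A via A→B B B: +{b}
  S: {b}  A: {a,b}  B: {b}
[3] — fixpoint
  S: {b}  A: {a,b}  B: {b}

FIRST(A) = ["a", "b"]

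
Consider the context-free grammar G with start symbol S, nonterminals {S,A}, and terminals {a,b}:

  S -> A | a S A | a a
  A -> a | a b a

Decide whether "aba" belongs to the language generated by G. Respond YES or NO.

Convert to CNF:
  S -> T0 T0 | T0 X3 | T0 X4 | a
  A -> T0 X2 | a
  T0 -> a
  T1 -> b
  X2 -> T1 T0
  X3 -> S A
  X4 -> T1 T0

CYK table (by increasing span):
  T[0,0] 'a' = {A,S,T0}  orig:{A,S}
  T[1,1] 'b' = {T1}  orig:{}
  T[2,2] 'a' = {A,S,T0}  orig:{A,S}
  T[0,1] 'ab' = ∅
  T[1,2] 'ba' = {X2,X4}  orig:{}
  T[0,2] 'aba' = {A,S}

S ∈ T[0,2] ⇒ YES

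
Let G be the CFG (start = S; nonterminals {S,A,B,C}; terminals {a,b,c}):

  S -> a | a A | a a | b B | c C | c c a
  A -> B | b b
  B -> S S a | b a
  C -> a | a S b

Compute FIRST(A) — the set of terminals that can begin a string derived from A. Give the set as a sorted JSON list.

FIRST iteration:
iter 1:
  A via A→b b: +{b}
  B via B→b a: +{b}
  C via C→a: +{a}
  S via S→a: +{a}
  S via S→b B: +{b}
  S via S→c C: +{c}
  FIRST[S]={a,b,c}  FIRST[A]={b}  FIRST[B]={b}  FIRST[C]={a}
iter 2:
  B via B→S S a: +{a,c}
  FIRST[S]={a,b,c}  FIRST[A]={b}  FIRST[B]={a,b,c}  FIRST[C]={a}
iter 3:
  A via A→B: +{a,c}
  FIRST[S]={a,b,c}  FIRST[A]={a,b,c}  FIRST[B]={a,b,c}  FIRST[C]={a}
iter 4: done
  FIRST[S]={a,b,c}  FIRST[A]={a,b,c}  FIRST[B]={a,b,c}  FIRST[C]={a}

FIRST(A) = ["a", "b", "c"]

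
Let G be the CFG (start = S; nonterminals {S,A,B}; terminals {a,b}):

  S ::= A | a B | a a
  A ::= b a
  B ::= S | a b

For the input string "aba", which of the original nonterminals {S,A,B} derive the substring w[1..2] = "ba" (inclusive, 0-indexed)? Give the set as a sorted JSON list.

CNF form of G:
  S -> T0 T1 | T1 B | T1 T1
  A -> T0 T1
  B -> T0 T1 | T1 B | T1 T0 | T1 T1
  T0 -> b
  T1 -> a

Fill CYK table bottom-up, restricted to cells inside w[1..2]:
  T[1,1] 'b' = {T0}  orig:{}
  T[2,2] 'a' = {T1}  orig:{}
  T[1,2] 'ba' = {A,B,S}

Original NTs in T[1,2] deriving "ba": ["A", "B", "S"]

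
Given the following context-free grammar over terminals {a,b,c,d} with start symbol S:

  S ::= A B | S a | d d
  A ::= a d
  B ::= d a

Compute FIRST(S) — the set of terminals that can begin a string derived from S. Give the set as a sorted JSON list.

Compute FIRST by fixpoint:
round 1:
  A via A→a d: +{a}
  B via B→d a: +{d}
  S via S→A B: +{a}
  S via S→d d: +{d}
  S: {a,d}  A: {a}  B: {d}
round 2: done
  S: {a,d}  A: {a}  B: {d}

FIRST(S) = ["a", "d"]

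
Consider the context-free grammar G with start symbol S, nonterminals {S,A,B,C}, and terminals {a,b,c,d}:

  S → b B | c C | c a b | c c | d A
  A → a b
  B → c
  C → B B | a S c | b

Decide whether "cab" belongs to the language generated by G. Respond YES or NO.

CNF form of G:
  S -> T1 B | T2 C | T2 T2 | T2 X5 | T3 A
  A -> T0 T1
  B -> c
  C -> B B | T0 X4 | b
  T0 -> a
  T1 -> b
  T2 -> c
  T3 -> d
  X4 -> S T2
  X5 -> T0 T1

CYK table (by increasing span):
  [0..0]={B,T2}  "c"  orig:{B}
  [1..1]={T0}  "a"  orig:{}
  [2..2]={C,T1}  "b"  orig:{C}
  [0..1]=∅  "ca"
  [1..2]={A,X5}  "ab"  orig:{A}
  [0..2]={S}  "cab"

S ∈ T[0,2] ⇒ YES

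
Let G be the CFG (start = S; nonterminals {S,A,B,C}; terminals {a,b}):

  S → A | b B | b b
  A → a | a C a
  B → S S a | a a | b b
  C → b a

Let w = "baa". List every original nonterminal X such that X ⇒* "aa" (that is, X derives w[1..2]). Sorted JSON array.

Convert to CNF:
  S -> T0 X4 | T1 B | T1 T1 | a
  A -> T0 X2 | a
  B -> S X3 | T0 T0 | T1 T1
  C -> T1 T0
  T0 -> a
  T1 -> b
  X2 -> C T0
  X3 -> S T0
  X4 -> C T0

CYK table (by increasing span), restricted to cells inside w[1..2]:
  cell(1,1) a: {A,S,T0}  orig:{A,S}
  cell(2,2) a: {A,S,T0}  orig:{A,S}
  cell(1,2) aa: {B,X3}  orig:{B}

Original NTs in T[1,2] deriving "aa": ["B"]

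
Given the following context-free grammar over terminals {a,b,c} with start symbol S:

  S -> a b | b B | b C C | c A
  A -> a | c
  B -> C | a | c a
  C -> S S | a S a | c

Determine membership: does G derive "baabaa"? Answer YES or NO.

CNF form of G:
  S -> T0 T2 | T1 A | T2 B | T2 X5
  A -> a | c
  B -> S S | T0 X3 | T1 T0 | a | c
  C -> S S | T0 X4 | c
  T0 -> a
  T1 -> c
  T2 -> b
  X3 -> S T0
  X4 -> S T0
  X5 -> C C

CYK fill:
  cell(0,0) b: {T2}  orig:{}
  cell(1,1) a: {A,B,T0}  orig:{A,B}
  cell(2,2) a: {A,B,T0}  orig:{A,B}
  cell(3,3) b: {T2}  orig:{}
  cell(4,4) a: {A,B,T0}  orig:{A,B}
  cell(5,5) a: {A,B,T0}  orig:{A,B}
  cell(0,1) ba: {S}
  cell(1,2) aa: ∅
  cell(2,3) ab: {S}
  cell(3,4) ba: {S}
  cell(4,5) aa: ∅
  cell(0,2) baa: {X3,X4}  orig:{}
  cell(1,3) aab: ∅
  cell(2,4) aba: {X3,X4}  orig:{}
  cell(3,5) baa: {X3,X4}  orig:{}
  cell(0,3) baab: {B,C}
  cell(1,4) aaba: {B,C}
  cell(2,5) abaa: {B,C}
  cell(0,4) baaba: {S}
  cell(1,5) aabaa: ∅
  cell(0,5) baabaa: {X3,X4}  orig:{}

S ∉ T[0,5] ⇒ NO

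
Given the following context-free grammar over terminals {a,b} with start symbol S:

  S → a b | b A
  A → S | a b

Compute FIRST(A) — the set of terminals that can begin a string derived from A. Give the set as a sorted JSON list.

Compute FIRST by fixpoint:
pass 1:
  A via A→a b: +{a}
  S via S→a b: +{a}
  S via S→b A: +{b}
  FIRST[S]={a,b}  FIRST[A]={a}
pass 2:
  A via A→S: +{b}
  FIRST[S]={a,b}  FIRST[A]={a,b}
pass 3: (no change)
  FIRST[S]={a,b}  FIRST[A]={a,b}

FIRST(A) = ["a", "b"]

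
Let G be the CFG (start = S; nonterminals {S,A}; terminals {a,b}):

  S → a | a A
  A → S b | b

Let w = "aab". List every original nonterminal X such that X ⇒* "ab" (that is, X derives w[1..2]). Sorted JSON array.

Convert to CNF:
  S -> T1 A | a
  A -> S T0 | b
  T0 -> b
  T1 -> a

Fill CYK table bottom-up (cells [i..j] with 1 ≤ i ≤ j ≤ 2 only):
  T[1,1] 'a' = {S,T1}  orig:{S}
  T[2,2] 'b' = {A,T0}  orig:{A}
  T[1,2] 'ab' = {A,S}

Original NTs in T[1,2] deriving "ab": ["A", "S"]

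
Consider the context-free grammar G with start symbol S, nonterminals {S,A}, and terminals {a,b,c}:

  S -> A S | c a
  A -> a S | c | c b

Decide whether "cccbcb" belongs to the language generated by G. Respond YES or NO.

CNF form of G:
  S -> A S | T1 T0
  A -> T0 S | T1 T2 | c
  T0 -> a
  T1 -> c
  T2 -> b

CYK table (by increasing span):
  cell(0,0) c: {A,T1}  orig:{A}
  cell(1,1) c: {A,T1}  orig:{A}
  cell(2,2) c: {A,T1}  orig:{A}
  cell(3,3) b: {T2}  orig:{}
  cell(4,4) c: {A,T1}  orig:{A}
  cell(5,5) b: {T2}  orig:{}
  cell(0,1) cc: ∅
  cell(1,2) cc: ∅
  cell(2,3) cb: {A}
  cell(3,4) bc: ∅
  cell(4,5) cb: {A}
  cell(0,2) ccc: ∅
  cell(1,3) ccb: ∅
  cell(2,4) cbc: ∅
  cell(3,5) bcb: ∅
  cell(0,3) cccb: ∅
  cell(1,4) ccbc: ∅
  cell(2,5) cbcb: ∅
  cell(0,4) cccbc: ∅
  cell(1,5) ccbcb: ∅
  cell(0,5) cccbcb: ∅

S ∉ T[0,5] ⇒ NO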